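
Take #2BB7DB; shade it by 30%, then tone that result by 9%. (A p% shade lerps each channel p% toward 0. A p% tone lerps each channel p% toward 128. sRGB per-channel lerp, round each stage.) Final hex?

#2BB7DB is rgb(43, 183, 219).
Lerp each channel 30% toward 0:
  R: 43 + 0.3×(0−43) = 43 − 12.9 = 30.1 → 30
  G: 183 − 54.9 = 128.1 → 128
  B: 219 + 0.3×(0−219) = 219 − 65.7 = 153.3 → 153
After the shade: rgb(30, 128, 153) = #1E8099.
Per channel, c → c + 0.09(128 − c):
  R: 30 + 0.09×(128−30) = 30 + 8.82 = 38.82 → 39
  G: 128 + 0 = 128 → 128
  B: 153 + 0.09×(128−153) = 153 − 2.25 = 150.75 → 151
rgb(39, 128, 151) = #278097.

#278097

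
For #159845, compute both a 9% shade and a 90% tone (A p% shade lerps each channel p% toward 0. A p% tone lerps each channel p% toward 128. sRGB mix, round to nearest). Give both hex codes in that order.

#138a3f, #75827a

#159845 is rgb(21, 152, 69).
9% shade:
  R: 21 + 0.09×(0−21) = 21 − 1.89 = 19.11 → 19
  G: 152 + 0.09×(0−152) = 152 − 13.68 = 138.32 → 138
  B: 69 + 0.09×(0−69) = 69 − 6.21 = 62.79 → 63
  → #138a3f
90% tone:
  R: 21 + 96.3 = 117.3 → 117
  G: 152 − 21.6 = 130.4 → 130
  B: 69 + 53.1 = 122.1 → 122
  → #75827a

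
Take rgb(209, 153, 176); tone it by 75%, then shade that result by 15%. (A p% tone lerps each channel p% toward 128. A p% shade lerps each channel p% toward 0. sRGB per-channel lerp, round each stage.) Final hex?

A 75% tone moves each channel 75% toward 128:
  R: 209 + 0.75×(128−209) = 209 − 60.75 = 148.25 → 148
  G: 153 − 18.75 = 134.25 → 134
  B: 176 + 0.75×(128−176) = 176 − 36 = 140 → 140
After the tone: rgb(148, 134, 140) = #94868c.
A 15% shade moves each channel 15% toward 0:
  R: 148 + 0.15×(0−148) = 148 − 22.2 = 125.8 → 126
  G: 134 + 0.15×(0−134) = 134 − 20.1 = 113.9 → 114
  B: 140 + 0.15×(0−140) = 140 − 21 = 119 → 119
rgb(126, 114, 119) = #7e7277.

#7e7277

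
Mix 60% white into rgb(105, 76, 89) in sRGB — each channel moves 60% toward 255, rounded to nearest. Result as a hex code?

#C3B7BD

Per channel, c → c + 0.6(255 − c):
  R: 105 + 0.6×(255−105) = 105 + 90 = 195 → 195
  G: 76 + 0.6×(255−76) = 76 + 107.4 = 183.4 → 183
  B: 89 + 99.6 = 188.6 → 189
rgb(195, 183, 189) = #C3B7BD.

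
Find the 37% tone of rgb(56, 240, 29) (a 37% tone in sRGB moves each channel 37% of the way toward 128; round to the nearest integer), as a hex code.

#53c742

Lerp each channel 37% toward 128:
  R: 56 + 0.37×(128−56) = 56 + 26.64 = 82.64 → 83
  G: 240 − 41.44 = 198.56 → 199
  B: 29 + 36.63 = 65.63 → 66
rgb(83, 199, 66) = #53c742.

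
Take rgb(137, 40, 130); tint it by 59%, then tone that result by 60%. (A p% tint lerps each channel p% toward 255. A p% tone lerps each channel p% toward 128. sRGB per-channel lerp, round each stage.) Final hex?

#a0909e

Lerp each channel 59% toward 255:
  R: 137 + 0.59×(255−137) = 137 + 69.62 = 206.62 → 207
  G: 40 + 0.59×(255−40) = 40 + 126.85 = 166.85 → 167
  B: 130 + 0.59×(255−130) = 130 + 73.75 = 203.75 → 204
After the tint: rgb(207, 167, 204) = #cfa7cc.
Per channel, c → c + 0.6(128 − c):
  R: 207 − 47.4 = 159.6 → 160
  G: 167 + 0.6×(128−167) = 167 − 23.4 = 143.6 → 144
  B: 204 − 45.6 = 158.4 → 158
rgb(160, 144, 158) = #a0909e.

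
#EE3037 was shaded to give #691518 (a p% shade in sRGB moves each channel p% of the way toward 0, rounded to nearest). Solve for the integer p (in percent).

56%

#EE3037 is rgb(238, 48, 55); #691518 is rgb(105, 21, 24).
On the R channel (widest range): 105 ≈ 238 + (p/100)(0 − 238), so p ≈ 100×(105 − 238)/(0 − 238) = -13300/-238 = 55.88.
p = 56 reproduces all three channels after rounding.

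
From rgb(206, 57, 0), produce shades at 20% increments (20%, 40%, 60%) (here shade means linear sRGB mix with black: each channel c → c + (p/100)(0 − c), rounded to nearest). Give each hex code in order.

20%: (206 − 41.2 = 164.8→165, 57 − 11.4 = 45.6→46, 0→0) → #A52E00
40%: (206 − 82.4 = 123.6→124, 57 − 22.8 = 34.2→34, 0→0) → #7C2200
60%: (206 − 123.6 = 82.4→82, 57 − 34.2 = 22.8→23, 0→0) → #521700

#A52E00, #7C2200, #521700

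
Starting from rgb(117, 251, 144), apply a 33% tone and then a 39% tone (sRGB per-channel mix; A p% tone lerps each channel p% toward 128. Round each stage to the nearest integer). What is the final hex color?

#7CB287

Lerp each channel 33% toward 128:
  R: 117 + 0.33×(128−117) = 117 + 3.63 = 120.63 → 121
  G: 251 − 40.59 = 210.41 → 210
  B: 144 + 0.33×(128−144) = 144 − 5.28 = 138.72 → 139
After the tone: rgb(121, 210, 139) = #79D28B.
Lerp each channel 39% toward 128:
  R: 121 + 0.39×(128−121) = 121 + 2.73 = 123.73 → 124
  G: 210 + 0.39×(128−210) = 210 − 31.98 = 178.02 → 178
  B: 139 + 0.39×(128−139) = 139 − 4.29 = 134.71 → 135
rgb(124, 178, 135) = #7CB287.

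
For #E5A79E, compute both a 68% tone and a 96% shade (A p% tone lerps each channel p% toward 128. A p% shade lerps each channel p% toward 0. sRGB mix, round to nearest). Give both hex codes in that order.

#E5A79E is rgb(229, 167, 158).
68% tone:
  R: 229 + 0.68×(128−229) = 229 − 68.68 = 160.32 → 160
  G: 167 + 0.68×(128−167) = 167 − 26.52 = 140.48 → 140
  B: 158 − 20.4 = 137.6 → 138
  → #A08C8A
96% shade:
  R: 229 + 0.96×(0−229) = 229 − 219.84 = 9.16 → 9
  G: 167 − 160.32 = 6.68 → 7
  B: 158 − 151.68 = 6.32 → 6
  → #090706

#A08C8A, #090706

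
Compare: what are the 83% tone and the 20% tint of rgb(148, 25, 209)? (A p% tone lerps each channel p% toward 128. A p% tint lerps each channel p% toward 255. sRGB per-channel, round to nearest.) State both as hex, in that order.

83% tone:
  R: 148 + 0.83×(128−148) = 148 − 16.6 = 131.4 → 131
  G: 25 + 0.83×(128−25) = 25 + 85.49 = 110.49 → 110
  B: 209 + 0.83×(128−209) = 209 − 67.23 = 141.77 → 142
  → #836E8E
20% tint:
  R: 148 + 0.2×(255−148) = 148 + 21.4 = 169.4 → 169
  G: 25 + 0.2×(255−25) = 25 + 46 = 71 → 71
  B: 209 + 9.2 = 218.2 → 218
  → #A947DA

#836E8E, #A947DA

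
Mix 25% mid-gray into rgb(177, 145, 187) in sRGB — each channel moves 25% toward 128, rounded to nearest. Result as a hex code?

A 25% tone moves each channel 25% toward 128:
  R: 177 − 12.25 = 164.75 → 165
  G: 145 + 0.25×(128−145) = 145 − 4.25 = 140.75 → 141
  B: 187 − 14.75 = 172.25 → 172
rgb(165, 141, 172) = #a58dac.

#a58dac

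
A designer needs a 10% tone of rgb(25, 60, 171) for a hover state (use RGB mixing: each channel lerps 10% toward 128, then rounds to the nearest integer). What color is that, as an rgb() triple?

rgb(35, 67, 167)

Per channel, c → c + 0.1(128 − c):
  R: 25 + 0.1×(128−25) = 25 + 10.3 = 35.3 → 35
  G: 60 + 0.1×(128−60) = 60 + 6.8 = 66.8 → 67
  B: 171 + 0.1×(128−171) = 171 − 4.3 = 166.7 → 167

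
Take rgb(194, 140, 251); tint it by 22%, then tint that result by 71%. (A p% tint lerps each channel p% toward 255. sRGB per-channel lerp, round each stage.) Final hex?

Per channel, c → c + 0.22(255 − c):
  R: 194 + 13.42 = 207.42 → 207
  G: 140 + 0.22×(255−140) = 140 + 25.3 = 165.3 → 165
  B: 251 + 0.88 = 251.88 → 252
After the tint: rgb(207, 165, 252) = #CFA5FC.
Per channel, c → c + 0.71(255 − c):
  R: 207 + 34.08 = 241.08 → 241
  G: 165 + 63.9 = 228.9 → 229
  B: 252 + 2.13 = 254.13 → 254
rgb(241, 229, 254) = #F1E5FE.

#F1E5FE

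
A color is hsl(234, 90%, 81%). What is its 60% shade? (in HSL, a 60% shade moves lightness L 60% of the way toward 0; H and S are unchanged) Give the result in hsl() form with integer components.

hsl(234, 90%, 32%)

L moves 60% from 81 toward 0: 81 − 48.6 = 32.4 → 32.
H and S are unchanged.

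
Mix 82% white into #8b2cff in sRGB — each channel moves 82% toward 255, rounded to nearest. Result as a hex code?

#ead9ff

#8b2cff is rgb(139, 44, 255).
An 82% tint moves each channel 82% toward 255:
  R: 139 + 0.82×(255−139) = 139 + 95.12 = 234.12 → 234
  G: 44 + 173.02 = 217.02 → 217
  B: 255 + 0.82×(255−255) = 255 + 0 = 255 → 255
rgb(234, 217, 255) = #ead9ff.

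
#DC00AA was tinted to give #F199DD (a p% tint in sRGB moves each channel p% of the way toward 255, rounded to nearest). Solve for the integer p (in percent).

#DC00AA is rgb(220, 0, 170); #F199DD is rgb(241, 153, 221).
On the G channel (widest range): 153 ≈ 0 + (p/100)(255 − 0), so p ≈ 100×(153 − 0)/(255 − 0) = 15300/255 = 60.00.
p = 60 reproduces all three channels after rounding.

60%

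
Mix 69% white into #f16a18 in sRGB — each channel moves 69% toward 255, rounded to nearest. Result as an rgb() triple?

#f16a18 is rgb(241, 106, 24).
Lerp each channel 69% toward 255:
  R: 241 + 0.69×(255−241) = 241 + 9.66 = 250.66 → 251
  G: 106 + 0.69×(255−106) = 106 + 102.81 = 208.81 → 209
  B: 24 + 159.39 = 183.39 → 183

rgb(251, 209, 183)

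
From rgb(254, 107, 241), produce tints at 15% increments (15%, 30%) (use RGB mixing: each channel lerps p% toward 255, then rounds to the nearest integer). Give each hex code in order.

15%: (254→254, 107 + 22.2 = 129.2→129, 241 + 2.1 = 243.1→243) → #FE81F3
30%: (254→254, 107 + 44.4 = 151.4→151, 241 + 4.2 = 245.2→245) → #FE97F5

#FE81F3, #FE97F5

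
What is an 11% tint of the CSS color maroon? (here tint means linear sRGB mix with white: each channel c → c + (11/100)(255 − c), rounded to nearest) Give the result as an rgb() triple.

rgb(142, 28, 28)

CSS maroon is rgb(128, 0, 0).
Lerp each channel 11% toward 255:
  R: 128 + 0.11×(255−128) = 128 + 13.97 = 141.97 → 142
  G: 0 + 28.05 = 28.05 → 28
  B: 0 + 0.11×(255−0) = 0 + 28.05 = 28.05 → 28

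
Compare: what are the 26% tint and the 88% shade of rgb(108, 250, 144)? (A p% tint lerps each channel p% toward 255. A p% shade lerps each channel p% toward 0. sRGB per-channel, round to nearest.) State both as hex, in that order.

26% tint:
  R: 108 + 0.26×(255−108) = 108 + 38.22 = 146.22 → 146
  G: 250 + 0.26×(255−250) = 250 + 1.3 = 251.3 → 251
  B: 144 + 0.26×(255−144) = 144 + 28.86 = 172.86 → 173
  → #92fbad
88% shade:
  R: 108 − 95.04 = 12.96 → 13
  G: 250 + 0.88×(0−250) = 250 − 220 = 30 → 30
  B: 144 − 126.72 = 17.28 → 17
  → #0d1e11

#92fbad, #0d1e11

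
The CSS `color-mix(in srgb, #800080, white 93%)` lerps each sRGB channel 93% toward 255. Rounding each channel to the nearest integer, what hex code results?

#800080 is rgb(128, 0, 128).
Lerp each channel 93% toward 255:
  R: 128 + 118.11 = 246.11 → 246
  G: 0 + 237.15 = 237.15 → 237
  B: 128 + 0.93×(255−128) = 128 + 118.11 = 246.11 → 246
rgb(246, 237, 246) = #F6EDF6.

#F6EDF6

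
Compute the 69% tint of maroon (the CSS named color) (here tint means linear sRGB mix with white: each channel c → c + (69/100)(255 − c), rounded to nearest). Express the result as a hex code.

#d8b0b0

CSS maroon is rgb(128, 0, 0).
A 69% tint moves each channel 69% toward 255:
  R: 128 + 0.69×(255−128) = 128 + 87.63 = 215.63 → 216
  G: 0 + 0.69×(255−0) = 0 + 175.95 = 175.95 → 176
  B: 0 + 175.95 = 175.95 → 176
rgb(216, 176, 176) = #d8b0b0.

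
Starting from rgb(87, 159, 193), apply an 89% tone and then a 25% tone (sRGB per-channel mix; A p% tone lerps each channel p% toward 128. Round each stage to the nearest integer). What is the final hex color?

An 89% tone moves each channel 89% toward 128:
  R: 87 + 0.89×(128−87) = 87 + 36.49 = 123.49 → 123
  G: 159 − 27.59 = 131.41 → 131
  B: 193 + 0.89×(128−193) = 193 − 57.85 = 135.15 → 135
After the tone: rgb(123, 131, 135) = #7b8387.
Lerp each channel 25% toward 128:
  R: 123 + 1.25 = 124.25 → 124
  G: 131 + 0.25×(128−131) = 131 − 0.75 = 130.25 → 130
  B: 135 − 1.75 = 133.25 → 133
rgb(124, 130, 133) = #7c8285.

#7c8285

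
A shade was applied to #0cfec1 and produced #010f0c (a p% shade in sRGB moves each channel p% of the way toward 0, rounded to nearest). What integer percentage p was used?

#0cfec1 is rgb(12, 254, 193); #010f0c is rgb(1, 15, 12).
On the G channel (widest range): 15 ≈ 254 + (p/100)(0 − 254), so p ≈ 100×(15 − 254)/(0 − 254) = -23900/-254 = 94.09.
p = 94 reproduces all three channels after rounding.

94%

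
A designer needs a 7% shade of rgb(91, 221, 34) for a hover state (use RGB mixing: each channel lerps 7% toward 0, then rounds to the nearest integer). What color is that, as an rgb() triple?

Per channel, c → c + 0.07(0 − c):
  R: 91 + 0.07×(0−91) = 91 − 6.37 = 84.63 → 85
  G: 221 + 0.07×(0−221) = 221 − 15.47 = 205.53 → 206
  B: 34 + 0.07×(0−34) = 34 − 2.38 = 31.62 → 32

rgb(85, 206, 32)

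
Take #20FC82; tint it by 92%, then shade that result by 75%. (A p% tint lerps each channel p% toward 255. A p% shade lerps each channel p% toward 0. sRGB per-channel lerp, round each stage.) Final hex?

#3B403D

#20FC82 is rgb(32, 252, 130).
Lerp each channel 92% toward 255:
  R: 32 + 0.92×(255−32) = 32 + 205.16 = 237.16 → 237
  G: 252 + 2.76 = 254.76 → 255
  B: 130 + 115 = 245 → 245
After the tint: rgb(237, 255, 245) = #EDFFF5.
A 75% shade moves each channel 75% toward 0:
  R: 237 − 177.75 = 59.25 → 59
  G: 255 + 0.75×(0−255) = 255 − 191.25 = 63.75 → 64
  B: 245 + 0.75×(0−245) = 245 − 183.75 = 61.25 → 61
rgb(59, 64, 61) = #3B403D.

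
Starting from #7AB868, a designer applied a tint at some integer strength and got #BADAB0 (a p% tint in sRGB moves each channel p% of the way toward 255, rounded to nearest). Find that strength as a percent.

#7AB868 is rgb(122, 184, 104); #BADAB0 is rgb(186, 218, 176).
On the B channel (widest range): 176 ≈ 104 + (p/100)(255 − 104), so p ≈ 100×(176 − 104)/(255 − 104) = 7200/151 = 47.68.
p = 48 reproduces all three channels after rounding.

48%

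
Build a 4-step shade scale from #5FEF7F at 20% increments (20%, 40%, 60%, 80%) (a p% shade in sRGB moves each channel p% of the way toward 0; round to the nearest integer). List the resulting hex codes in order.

#5FEF7F is rgb(95, 239, 127).
20%: (95 − 19 = 76→76, 239 − 47.8 = 191.2→191, 127 − 25.4 = 101.6→102) → #4CBF66
40%: (95 − 38 = 57→57, 239 − 95.6 = 143.4→143, 127 − 50.8 = 76.2→76) → #398F4C
60%: (95 − 57 = 38→38, 239 − 143.4 = 95.6→96, 127 − 76.2 = 50.8→51) → #266033
80%: (95 − 76 = 19→19, 239 − 191.2 = 47.8→48, 127 − 101.6 = 25.4→25) → #133019

#4CBF66, #398F4C, #266033, #133019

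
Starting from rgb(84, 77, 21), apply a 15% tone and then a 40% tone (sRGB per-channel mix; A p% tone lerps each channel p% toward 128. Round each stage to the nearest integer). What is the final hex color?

A 15% tone moves each channel 15% toward 128:
  R: 84 + 6.6 = 90.6 → 91
  G: 77 + 0.15×(128−77) = 77 + 7.65 = 84.65 → 85
  B: 21 + 0.15×(128−21) = 21 + 16.05 = 37.05 → 37
After the tone: rgb(91, 85, 37) = #5B5525.
Lerp each channel 40% toward 128:
  R: 91 + 14.8 = 105.8 → 106
  G: 85 + 0.4×(128−85) = 85 + 17.2 = 102.2 → 102
  B: 37 + 36.4 = 73.4 → 73
rgb(106, 102, 73) = #6A6649.

#6A6649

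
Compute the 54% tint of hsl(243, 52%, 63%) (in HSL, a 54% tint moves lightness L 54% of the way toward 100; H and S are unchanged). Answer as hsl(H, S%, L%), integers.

L moves 54% from 63 toward 100: 63 + 19.98 = 82.98 → 83.
H and S are unchanged.

hsl(243, 52%, 83%)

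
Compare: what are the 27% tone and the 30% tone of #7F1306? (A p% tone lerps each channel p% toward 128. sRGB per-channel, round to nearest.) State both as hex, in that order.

#7F3027, #7F342B

#7F1306 is rgb(127, 19, 6).
27% tone:
  R: 127 + 0.27×(128−127) = 127 + 0.27 = 127.27 → 127
  G: 19 + 29.43 = 48.43 → 48
  B: 6 + 0.27×(128−6) = 6 + 32.94 = 38.94 → 39
  → #7F3027
30% tone:
  R: 127 + 0.3×(128−127) = 127 + 0.3 = 127.3 → 127
  G: 19 + 32.7 = 51.7 → 52
  B: 6 + 36.6 = 42.6 → 43
  → #7F342B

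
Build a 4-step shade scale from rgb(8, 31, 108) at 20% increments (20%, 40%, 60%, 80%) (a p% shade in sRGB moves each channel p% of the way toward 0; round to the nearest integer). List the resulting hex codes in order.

#061956, #051341, #030c2b, #020616

20%: (8 − 1.6 = 6.4→6, 31 − 6.2 = 24.8→25, 108 − 21.6 = 86.4→86) → #061956
40%: (8 − 3.2 = 4.8→5, 31 − 12.4 = 18.6→19, 108 − 43.2 = 64.8→65) → #051341
60%: (8 − 4.8 = 3.2→3, 31 − 18.6 = 12.4→12, 108 − 64.8 = 43.2→43) → #030c2b
80%: (8 − 6.4 = 1.6→2, 31 − 24.8 = 6.2→6, 108 − 86.4 = 21.6→22) → #020616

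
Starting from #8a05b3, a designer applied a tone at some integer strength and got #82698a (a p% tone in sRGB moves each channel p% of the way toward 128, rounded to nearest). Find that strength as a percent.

81%

#8a05b3 is rgb(138, 5, 179); #82698a is rgb(130, 105, 138).
On the G channel (widest range): 105 ≈ 5 + (p/100)(128 − 5), so p ≈ 100×(105 − 5)/(128 − 5) = 10000/123 = 81.30.
p = 81 reproduces all three channels after rounding.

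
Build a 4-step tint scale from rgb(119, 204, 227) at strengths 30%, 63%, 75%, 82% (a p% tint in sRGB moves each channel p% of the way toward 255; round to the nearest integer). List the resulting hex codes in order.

30%: (119 + 40.8 = 159.8→160, 204 + 15.3 = 219.3→219, 227 + 8.4 = 235.4→235) → #a0dbeb
63%: (119 + 85.68 = 204.68→205, 204 + 32.13 = 236.13→236, 227 + 17.64 = 244.64→245) → #cdecf5
75%: (119 + 102 = 221→221, 204 + 38.25 = 242.25→242, 227 + 21 = 248→248) → #ddf2f8
82%: (119 + 111.52 = 230.52→231, 204 + 41.82 = 245.82→246, 227 + 22.96 = 249.96→250) → #e7f6fa

#a0dbeb, #cdecf5, #ddf2f8, #e7f6fa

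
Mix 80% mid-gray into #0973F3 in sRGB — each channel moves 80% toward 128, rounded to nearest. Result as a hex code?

#0973F3 is rgb(9, 115, 243).
Per channel, c → c + 0.8(128 − c):
  R: 9 + 0.8×(128−9) = 9 + 95.2 = 104.2 → 104
  G: 115 + 0.8×(128−115) = 115 + 10.4 = 125.4 → 125
  B: 243 + 0.8×(128−243) = 243 − 92 = 151 → 151
rgb(104, 125, 151) = #687D97.

#687D97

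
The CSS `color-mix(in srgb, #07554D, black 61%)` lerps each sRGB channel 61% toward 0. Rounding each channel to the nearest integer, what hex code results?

#03211E

#07554D is rgb(7, 85, 77).
A 61% shade moves each channel 61% toward 0:
  R: 7 + 0.61×(0−7) = 7 − 4.27 = 2.73 → 3
  G: 85 + 0.61×(0−85) = 85 − 51.85 = 33.15 → 33
  B: 77 + 0.61×(0−77) = 77 − 46.97 = 30.03 → 30
rgb(3, 33, 30) = #03211E.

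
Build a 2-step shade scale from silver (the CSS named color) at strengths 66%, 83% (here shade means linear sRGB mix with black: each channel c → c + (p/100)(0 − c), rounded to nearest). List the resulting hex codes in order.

CSS silver is rgb(192, 192, 192).
66%: (192 − 126.72 = 65.28→65, 192 − 126.72 = 65.28→65, 192 − 126.72 = 65.28→65) → #414141
83%: (192 − 159.36 = 32.64→33, 192 − 159.36 = 32.64→33, 192 − 159.36 = 32.64→33) → #212121

#414141, #212121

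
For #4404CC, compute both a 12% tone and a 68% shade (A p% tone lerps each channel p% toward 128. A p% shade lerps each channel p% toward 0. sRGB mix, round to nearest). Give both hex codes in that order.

#4404CC is rgb(68, 4, 204).
12% tone:
  R: 68 + 0.12×(128−68) = 68 + 7.2 = 75.2 → 75
  G: 4 + 0.12×(128−4) = 4 + 14.88 = 18.88 → 19
  B: 204 − 9.12 = 194.88 → 195
  → #4B13C3
68% shade:
  R: 68 + 0.68×(0−68) = 68 − 46.24 = 21.76 → 22
  G: 4 − 2.72 = 1.28 → 1
  B: 204 + 0.68×(0−204) = 204 − 138.72 = 65.28 → 65
  → #160141

#4B13C3, #160141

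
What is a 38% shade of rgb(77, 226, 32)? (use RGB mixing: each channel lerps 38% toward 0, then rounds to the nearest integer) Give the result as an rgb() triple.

A 38% shade moves each channel 38% toward 0:
  R: 77 + 0.38×(0−77) = 77 − 29.26 = 47.74 → 48
  G: 226 + 0.38×(0−226) = 226 − 85.88 = 140.12 → 140
  B: 32 + 0.38×(0−32) = 32 − 12.16 = 19.84 → 20

rgb(48, 140, 20)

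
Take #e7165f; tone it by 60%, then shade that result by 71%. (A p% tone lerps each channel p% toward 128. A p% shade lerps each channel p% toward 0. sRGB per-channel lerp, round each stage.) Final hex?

#311921

#e7165f is rgb(231, 22, 95).
Per channel, c → c + 0.6(128 − c):
  R: 231 + 0.6×(128−231) = 231 − 61.8 = 169.2 → 169
  G: 22 + 0.6×(128−22) = 22 + 63.6 = 85.6 → 86
  B: 95 + 0.6×(128−95) = 95 + 19.8 = 114.8 → 115
After the tone: rgb(169, 86, 115) = #a95673.
Per channel, c → c + 0.71(0 − c):
  R: 169 + 0.71×(0−169) = 169 − 119.99 = 49.01 → 49
  G: 86 + 0.71×(0−86) = 86 − 61.06 = 24.94 → 25
  B: 115 − 81.65 = 33.35 → 33
rgb(49, 25, 33) = #311921.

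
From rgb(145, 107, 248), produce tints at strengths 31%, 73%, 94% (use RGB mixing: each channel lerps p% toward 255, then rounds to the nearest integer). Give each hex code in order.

#B399FA, #E1D7FD, #F8F6FF

31%: (145 + 34.1 = 179.1→179, 107 + 45.88 = 152.88→153, 248 + 2.17 = 250.17→250) → #B399FA
73%: (145 + 80.3 = 225.3→225, 107 + 108.04 = 215.04→215, 248 + 5.11 = 253.11→253) → #E1D7FD
94%: (145 + 103.4 = 248.4→248, 107 + 139.12 = 246.12→246, 248 + 6.58 = 254.58→255) → #F8F6FF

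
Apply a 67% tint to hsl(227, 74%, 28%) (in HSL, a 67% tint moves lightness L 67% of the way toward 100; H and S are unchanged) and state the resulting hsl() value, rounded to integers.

hsl(227, 74%, 76%)

L moves 67% from 28 toward 100: 28 + 48.24 = 76.24 → 76.
H and S are unchanged.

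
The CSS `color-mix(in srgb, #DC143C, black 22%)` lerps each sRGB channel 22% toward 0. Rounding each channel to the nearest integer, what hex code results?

#DC143C is rgb(220, 20, 60).
A 22% shade moves each channel 22% toward 0:
  R: 220 + 0.22×(0−220) = 220 − 48.4 = 171.6 → 172
  G: 20 + 0.22×(0−20) = 20 − 4.4 = 15.6 → 16
  B: 60 + 0.22×(0−60) = 60 − 13.2 = 46.8 → 47
rgb(172, 16, 47) = #AC102F.

#AC102F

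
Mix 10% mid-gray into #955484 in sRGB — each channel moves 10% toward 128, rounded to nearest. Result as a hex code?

#955484 is rgb(149, 84, 132).
Lerp each channel 10% toward 128:
  R: 149 + 0.1×(128−149) = 149 − 2.1 = 146.9 → 147
  G: 84 + 0.1×(128−84) = 84 + 4.4 = 88.4 → 88
  B: 132 + 0.1×(128−132) = 132 − 0.4 = 131.6 → 132
rgb(147, 88, 132) = #935884.

#935884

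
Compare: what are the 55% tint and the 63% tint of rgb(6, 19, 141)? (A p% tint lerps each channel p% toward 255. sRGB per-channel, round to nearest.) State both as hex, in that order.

#8F95CC, #A3A8D5

55% tint:
  R: 6 + 0.55×(255−6) = 6 + 136.95 = 142.95 → 143
  G: 19 + 129.8 = 148.8 → 149
  B: 141 + 62.7 = 203.7 → 204
  → #8F95CC
63% tint:
  R: 6 + 156.87 = 162.87 → 163
  G: 19 + 148.68 = 167.68 → 168
  B: 141 + 0.63×(255−141) = 141 + 71.82 = 212.82 → 213
  → #A3A8D5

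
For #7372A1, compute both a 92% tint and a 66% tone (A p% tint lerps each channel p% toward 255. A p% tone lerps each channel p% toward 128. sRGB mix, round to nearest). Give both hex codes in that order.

#F4F4F7, #7C7B8B

#7372A1 is rgb(115, 114, 161).
92% tint:
  R: 115 + 0.92×(255−115) = 115 + 128.8 = 243.8 → 244
  G: 114 + 0.92×(255−114) = 114 + 129.72 = 243.72 → 244
  B: 161 + 0.92×(255−161) = 161 + 86.48 = 247.48 → 247
  → #F4F4F7
66% tone:
  R: 115 + 0.66×(128−115) = 115 + 8.58 = 123.58 → 124
  G: 114 + 9.24 = 123.24 → 123
  B: 161 − 21.78 = 139.22 → 139
  → #7C7B8B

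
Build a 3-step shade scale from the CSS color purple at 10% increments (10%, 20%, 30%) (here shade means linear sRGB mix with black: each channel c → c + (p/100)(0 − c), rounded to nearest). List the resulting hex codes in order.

#730073, #660066, #5a005a

CSS purple is rgb(128, 0, 128).
10%: (128 − 12.8 = 115.2→115, 0→0, 128 − 12.8 = 115.2→115) → #730073
20%: (128 − 25.6 = 102.4→102, 0→0, 128 − 25.6 = 102.4→102) → #660066
30%: (128 − 38.4 = 89.6→90, 0→0, 128 − 38.4 = 89.6→90) → #5a005a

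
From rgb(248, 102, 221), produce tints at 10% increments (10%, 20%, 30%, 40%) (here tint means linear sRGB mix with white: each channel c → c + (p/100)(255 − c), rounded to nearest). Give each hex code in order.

10%: (248 + 0.7 = 248.7→249, 102 + 15.3 = 117.3→117, 221 + 3.4 = 224.4→224) → #f975e0
20%: (248 + 1.4 = 249.4→249, 102 + 30.6 = 132.6→133, 221 + 6.8 = 227.8→228) → #f985e4
30%: (248 + 2.1 = 250.1→250, 102 + 45.9 = 147.9→148, 221 + 10.2 = 231.2→231) → #fa94e7
40%: (248 + 2.8 = 250.8→251, 102 + 61.2 = 163.2→163, 221 + 13.6 = 234.6→235) → #fba3eb

#f975e0, #f985e4, #fa94e7, #fba3eb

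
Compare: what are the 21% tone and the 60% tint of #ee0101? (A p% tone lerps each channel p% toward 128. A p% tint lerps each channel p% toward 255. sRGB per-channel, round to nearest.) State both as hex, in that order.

#ee0101 is rgb(238, 1, 1).
21% tone:
  R: 238 + 0.21×(128−238) = 238 − 23.1 = 214.9 → 215
  G: 1 + 0.21×(128−1) = 1 + 26.67 = 27.67 → 28
  B: 1 + 26.67 = 27.67 → 28
  → #d71c1c
60% tint:
  R: 238 + 0.6×(255−238) = 238 + 10.2 = 248.2 → 248
  G: 1 + 0.6×(255−1) = 1 + 152.4 = 153.4 → 153
  B: 1 + 152.4 = 153.4 → 153
  → #f89999

#d71c1c, #f89999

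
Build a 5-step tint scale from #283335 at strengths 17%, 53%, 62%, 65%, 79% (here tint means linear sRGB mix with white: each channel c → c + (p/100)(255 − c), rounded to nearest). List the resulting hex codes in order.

#4D5657, #9A9FA0, #ADB1B2, #B4B8B8, #D2D4D5

#283335 is rgb(40, 51, 53).
17%: (40 + 36.55 = 76.55→77, 51 + 34.68 = 85.68→86, 53 + 34.34 = 87.34→87) → #4D5657
53%: (40 + 113.95 = 153.95→154, 51 + 108.12 = 159.12→159, 53 + 107.06 = 160.06→160) → #9A9FA0
62%: (40 + 133.3 = 173.3→173, 51 + 126.48 = 177.48→177, 53 + 125.24 = 178.24→178) → #ADB1B2
65%: (40 + 139.75 = 179.75→180, 51 + 132.6 = 183.6→184, 53 + 131.3 = 184.3→184) → #B4B8B8
79%: (40 + 169.85 = 209.85→210, 51 + 161.16 = 212.16→212, 53 + 159.58 = 212.58→213) → #D2D4D5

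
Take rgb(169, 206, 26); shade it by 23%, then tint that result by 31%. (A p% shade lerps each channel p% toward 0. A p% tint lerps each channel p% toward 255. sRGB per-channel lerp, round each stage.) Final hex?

#A9BD5D

A 23% shade moves each channel 23% toward 0:
  R: 169 − 38.87 = 130.13 → 130
  G: 206 + 0.23×(0−206) = 206 − 47.38 = 158.62 → 159
  B: 26 − 5.98 = 20.02 → 20
After the shade: rgb(130, 159, 20) = #829F14.
Per channel, c → c + 0.31(255 − c):
  R: 130 + 38.75 = 168.75 → 169
  G: 159 + 0.31×(255−159) = 159 + 29.76 = 188.76 → 189
  B: 20 + 0.31×(255−20) = 20 + 72.85 = 92.85 → 93
rgb(169, 189, 93) = #A9BD5D.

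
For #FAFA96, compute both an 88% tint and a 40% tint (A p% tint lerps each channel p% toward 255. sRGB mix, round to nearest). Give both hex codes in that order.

#FAFA96 is rgb(250, 250, 150).
88% tint:
  R: 250 + 4.4 = 254.4 → 254
  G: 250 + 0.88×(255−250) = 250 + 4.4 = 254.4 → 254
  B: 150 + 0.88×(255−150) = 150 + 92.4 = 242.4 → 242
  → #FEFEF2
40% tint:
  R: 250 + 0.4×(255−250) = 250 + 2 = 252 → 252
  G: 250 + 0.4×(255−250) = 250 + 2 = 252 → 252
  B: 150 + 0.4×(255−150) = 150 + 42 = 192 → 192
  → #FCFCC0

#FEFEF2, #FCFCC0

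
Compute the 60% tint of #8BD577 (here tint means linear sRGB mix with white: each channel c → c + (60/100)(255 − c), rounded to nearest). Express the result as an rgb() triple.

#8BD577 is rgb(139, 213, 119).
Per channel, c → c + 0.6(255 − c):
  R: 139 + 0.6×(255−139) = 139 + 69.6 = 208.6 → 209
  G: 213 + 25.2 = 238.2 → 238
  B: 119 + 0.6×(255−119) = 119 + 81.6 = 200.6 → 201

rgb(209, 238, 201)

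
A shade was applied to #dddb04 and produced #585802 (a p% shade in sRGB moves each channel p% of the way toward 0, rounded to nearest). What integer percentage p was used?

60%

#dddb04 is rgb(221, 219, 4); #585802 is rgb(88, 88, 2).
On the R channel (widest range): 88 ≈ 221 + (p/100)(0 − 221), so p ≈ 100×(88 − 221)/(0 − 221) = -13300/-221 = 60.18.
p = 60 reproduces all three channels after rounding.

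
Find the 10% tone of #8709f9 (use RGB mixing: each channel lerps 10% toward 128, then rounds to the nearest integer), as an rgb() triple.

#8709f9 is rgb(135, 9, 249).
A 10% tone moves each channel 10% toward 128:
  R: 135 + 0.1×(128−135) = 135 − 0.7 = 134.3 → 134
  G: 9 + 11.9 = 20.9 → 21
  B: 249 − 12.1 = 236.9 → 237

rgb(134, 21, 237)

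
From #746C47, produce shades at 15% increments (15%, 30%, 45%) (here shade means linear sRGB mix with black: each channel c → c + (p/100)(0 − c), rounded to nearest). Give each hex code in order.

#635C3C, #514C32, #403B27

#746C47 is rgb(116, 108, 71).
15%: (116 − 17.4 = 98.6→99, 108 − 16.2 = 91.8→92, 71 − 10.65 = 60.35→60) → #635C3C
30%: (116 − 34.8 = 81.2→81, 108 − 32.4 = 75.6→76, 71 − 21.3 = 49.7→50) → #514C32
45%: (116 − 52.2 = 63.8→64, 108 − 48.6 = 59.4→59, 71 − 31.95 = 39.05→39) → #403B27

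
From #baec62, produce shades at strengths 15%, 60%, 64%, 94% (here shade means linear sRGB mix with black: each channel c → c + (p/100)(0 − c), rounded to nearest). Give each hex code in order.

#baec62 is rgb(186, 236, 98).
15%: (186 − 27.9 = 158.1→158, 236 − 35.4 = 200.6→201, 98 − 14.7 = 83.3→83) → #9ec953
60%: (186 − 111.6 = 74.4→74, 236 − 141.6 = 94.4→94, 98 − 58.8 = 39.2→39) → #4a5e27
64%: (186 − 119.04 = 66.96→67, 236 − 151.04 = 84.96→85, 98 − 62.72 = 35.28→35) → #435523
94%: (186 − 174.84 = 11.16→11, 236 − 221.84 = 14.16→14, 98 − 92.12 = 5.88→6) → #0b0e06

#9ec953, #4a5e27, #435523, #0b0e06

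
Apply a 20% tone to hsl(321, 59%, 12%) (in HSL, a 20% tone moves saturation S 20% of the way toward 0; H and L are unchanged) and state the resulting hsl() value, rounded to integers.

S moves 20% from 59 toward 0: 59 − 11.8 = 47.2 → 47.
H and L are unchanged.

hsl(321, 47%, 12%)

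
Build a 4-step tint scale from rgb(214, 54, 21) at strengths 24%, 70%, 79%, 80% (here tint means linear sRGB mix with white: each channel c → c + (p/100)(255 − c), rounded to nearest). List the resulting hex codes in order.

24%: (214 + 9.84 = 223.84→224, 54 + 48.24 = 102.24→102, 21 + 56.16 = 77.16→77) → #E0664D
70%: (214 + 28.7 = 242.7→243, 54 + 140.7 = 194.7→195, 21 + 163.8 = 184.8→185) → #F3C3B9
79%: (214 + 32.39 = 246.39→246, 54 + 158.79 = 212.79→213, 21 + 184.86 = 205.86→206) → #F6D5CE
80%: (214 + 32.8 = 246.8→247, 54 + 160.8 = 214.8→215, 21 + 187.2 = 208.2→208) → #F7D7D0

#E0664D, #F3C3B9, #F6D5CE, #F7D7D0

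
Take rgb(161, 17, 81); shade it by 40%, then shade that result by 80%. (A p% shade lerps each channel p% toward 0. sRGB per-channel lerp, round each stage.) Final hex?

#13020A

A 40% shade moves each channel 40% toward 0:
  R: 161 + 0.4×(0−161) = 161 − 64.4 = 96.6 → 97
  G: 17 + 0.4×(0−17) = 17 − 6.8 = 10.2 → 10
  B: 81 + 0.4×(0−81) = 81 − 32.4 = 48.6 → 49
After the shade: rgb(97, 10, 49) = #610A31.
Per channel, c → c + 0.8(0 − c):
  R: 97 − 77.6 = 19.4 → 19
  G: 10 + 0.8×(0−10) = 10 − 8 = 2 → 2
  B: 49 + 0.8×(0−49) = 49 − 39.2 = 9.8 → 10
rgb(19, 2, 10) = #13020A.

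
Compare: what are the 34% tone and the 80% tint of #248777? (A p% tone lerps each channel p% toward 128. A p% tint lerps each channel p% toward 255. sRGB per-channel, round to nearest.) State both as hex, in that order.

#248777 is rgb(36, 135, 119).
34% tone:
  R: 36 + 0.34×(128−36) = 36 + 31.28 = 67.28 → 67
  G: 135 + 0.34×(128−135) = 135 − 2.38 = 132.62 → 133
  B: 119 + 0.34×(128−119) = 119 + 3.06 = 122.06 → 122
  → #43857a
80% tint:
  R: 36 + 175.2 = 211.2 → 211
  G: 135 + 96 = 231 → 231
  B: 119 + 0.8×(255−119) = 119 + 108.8 = 227.8 → 228
  → #d3e7e4

#43857a, #d3e7e4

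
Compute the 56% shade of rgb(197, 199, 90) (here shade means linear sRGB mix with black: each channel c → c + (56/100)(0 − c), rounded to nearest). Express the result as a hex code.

#575828

A 56% shade moves each channel 56% toward 0:
  R: 197 + 0.56×(0−197) = 197 − 110.32 = 86.68 → 87
  G: 199 − 111.44 = 87.56 → 88
  B: 90 − 50.4 = 39.6 → 40
rgb(87, 88, 40) = #575828.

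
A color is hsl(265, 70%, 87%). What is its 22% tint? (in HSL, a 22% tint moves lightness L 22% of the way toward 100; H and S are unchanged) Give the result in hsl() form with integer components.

hsl(265, 70%, 90%)

L moves 22% from 87 toward 100: 87 + 2.86 = 89.86 → 90.
H and S are unchanged.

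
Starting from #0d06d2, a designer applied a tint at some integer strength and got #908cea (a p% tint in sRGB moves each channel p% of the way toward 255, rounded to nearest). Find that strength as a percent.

#0d06d2 is rgb(13, 6, 210); #908cea is rgb(144, 140, 234).
On the G channel (widest range): 140 ≈ 6 + (p/100)(255 − 6), so p ≈ 100×(140 − 6)/(255 − 6) = 13400/249 = 53.82.
p = 54 reproduces all three channels after rounding.

54%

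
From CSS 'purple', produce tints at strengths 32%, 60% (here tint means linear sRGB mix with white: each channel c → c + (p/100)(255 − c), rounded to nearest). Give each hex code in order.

CSS purple is rgb(128, 0, 128).
32%: (128 + 40.64 = 168.64→169, 0 + 81.6 = 81.6→82, 128 + 40.64 = 168.64→169) → #A952A9
60%: (128 + 76.2 = 204.2→204, 0 + 153 = 153→153, 128 + 76.2 = 204.2→204) → #CC99CC

#A952A9, #CC99CC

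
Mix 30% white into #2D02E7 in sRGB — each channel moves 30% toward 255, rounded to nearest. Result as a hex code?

#6C4EEE

#2D02E7 is rgb(45, 2, 231).
A 30% tint moves each channel 30% toward 255:
  R: 45 + 63 = 108 → 108
  G: 2 + 0.3×(255−2) = 2 + 75.9 = 77.9 → 78
  B: 231 + 0.3×(255−231) = 231 + 7.2 = 238.2 → 238
rgb(108, 78, 238) = #6C4EEE.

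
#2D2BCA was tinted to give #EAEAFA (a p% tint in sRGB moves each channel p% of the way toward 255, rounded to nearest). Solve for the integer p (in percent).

#2D2BCA is rgb(45, 43, 202); #EAEAFA is rgb(234, 234, 250).
On the G channel (widest range): 234 ≈ 43 + (p/100)(255 − 43), so p ≈ 100×(234 − 43)/(255 − 43) = 19100/212 = 90.09.
p = 90 reproduces all three channels after rounding.

90%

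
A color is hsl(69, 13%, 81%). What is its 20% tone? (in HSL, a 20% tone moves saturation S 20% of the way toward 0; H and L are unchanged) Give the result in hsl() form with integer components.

hsl(69, 10%, 81%)

S moves 20% from 13 toward 0: 13 − 2.6 = 10.4 → 10.
H and L are unchanged.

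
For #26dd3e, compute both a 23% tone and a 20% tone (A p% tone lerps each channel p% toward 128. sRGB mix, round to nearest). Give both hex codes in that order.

#26dd3e is rgb(38, 221, 62).
23% tone:
  R: 38 + 20.7 = 58.7 → 59
  G: 221 + 0.23×(128−221) = 221 − 21.39 = 199.61 → 200
  B: 62 + 0.23×(128−62) = 62 + 15.18 = 77.18 → 77
  → #3bc84d
20% tone:
  R: 38 + 0.2×(128−38) = 38 + 18 = 56 → 56
  G: 221 − 18.6 = 202.4 → 202
  B: 62 + 13.2 = 75.2 → 75
  → #38ca4b

#3bc84d, #38ca4b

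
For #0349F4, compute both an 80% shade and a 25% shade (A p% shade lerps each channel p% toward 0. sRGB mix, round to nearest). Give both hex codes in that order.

#0349F4 is rgb(3, 73, 244).
80% shade:
  R: 3 − 2.4 = 0.6 → 1
  G: 73 + 0.8×(0−73) = 73 − 58.4 = 14.6 → 15
  B: 244 − 195.2 = 48.8 → 49
  → #010F31
25% shade:
  R: 3 + 0.25×(0−3) = 3 − 0.75 = 2.25 → 2
  G: 73 + 0.25×(0−73) = 73 − 18.25 = 54.75 → 55
  B: 244 + 0.25×(0−244) = 244 − 61 = 183 → 183
  → #0237B7

#010F31, #0237B7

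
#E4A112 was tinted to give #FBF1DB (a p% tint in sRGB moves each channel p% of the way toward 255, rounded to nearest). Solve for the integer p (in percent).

#E4A112 is rgb(228, 161, 18); #FBF1DB is rgb(251, 241, 219).
On the B channel (widest range): 219 ≈ 18 + (p/100)(255 − 18), so p ≈ 100×(219 − 18)/(255 − 18) = 20100/237 = 84.81.
p = 85 reproduces all three channels after rounding.

85%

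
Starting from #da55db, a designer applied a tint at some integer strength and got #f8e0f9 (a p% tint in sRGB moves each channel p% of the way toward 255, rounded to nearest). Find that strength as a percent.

82%

#da55db is rgb(218, 85, 219); #f8e0f9 is rgb(248, 224, 249).
On the G channel (widest range): 224 ≈ 85 + (p/100)(255 − 85), so p ≈ 100×(224 − 85)/(255 − 85) = 13900/170 = 81.76.
p = 82 reproduces all three channels after rounding.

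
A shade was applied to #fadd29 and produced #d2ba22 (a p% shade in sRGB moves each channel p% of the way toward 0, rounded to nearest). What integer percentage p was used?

16%

#fadd29 is rgb(250, 221, 41); #d2ba22 is rgb(210, 186, 34).
On the R channel (widest range): 210 ≈ 250 + (p/100)(0 − 250), so p ≈ 100×(210 − 250)/(0 − 250) = -4000/-250 = 16.00.
p = 16 reproduces all three channels after rounding.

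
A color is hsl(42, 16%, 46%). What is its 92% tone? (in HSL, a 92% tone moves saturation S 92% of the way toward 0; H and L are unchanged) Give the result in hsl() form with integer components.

hsl(42, 1%, 46%)

S moves 92% from 16 toward 0: 16 − 14.72 = 1.28 → 1.
H and L are unchanged.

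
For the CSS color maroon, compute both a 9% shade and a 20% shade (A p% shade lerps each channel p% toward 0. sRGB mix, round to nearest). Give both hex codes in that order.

#740000, #660000

CSS maroon is rgb(128, 0, 0).
9% shade:
  R: 128 − 11.52 = 116.48 → 116
  G: 0 + 0.09×(0−0) = 0 + 0 = 0 → 0
  B: 0 + 0 = 0 → 0
  → #740000
20% shade:
  R: 128 − 25.6 = 102.4 → 102
  G: 0 + 0.2×(0−0) = 0 + 0 = 0 → 0
  B: 0 + 0.2×(0−0) = 0 + 0 = 0 → 0
  → #660000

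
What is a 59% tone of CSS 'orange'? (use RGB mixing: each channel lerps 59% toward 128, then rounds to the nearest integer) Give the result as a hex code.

#b48f4c

CSS orange is rgb(255, 165, 0).
Per channel, c → c + 0.59(128 − c):
  R: 255 − 74.93 = 180.07 → 180
  G: 165 − 21.83 = 143.17 → 143
  B: 0 + 0.59×(128−0) = 0 + 75.52 = 75.52 → 76
rgb(180, 143, 76) = #b48f4c.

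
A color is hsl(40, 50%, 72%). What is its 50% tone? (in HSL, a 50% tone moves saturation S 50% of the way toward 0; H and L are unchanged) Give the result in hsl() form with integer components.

S moves 50% from 50 toward 0: 50 − 25 = 25 → 25.
H and L are unchanged.

hsl(40, 25%, 72%)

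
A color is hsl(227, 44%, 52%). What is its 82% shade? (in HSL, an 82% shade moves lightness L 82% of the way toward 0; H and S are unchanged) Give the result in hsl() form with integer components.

hsl(227, 44%, 9%)

L moves 82% from 52 toward 0: 52 − 42.64 = 9.36 → 9.
H and S are unchanged.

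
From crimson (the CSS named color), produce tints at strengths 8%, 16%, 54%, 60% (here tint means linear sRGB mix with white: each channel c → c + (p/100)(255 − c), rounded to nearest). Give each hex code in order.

CSS crimson is rgb(220, 20, 60).
8%: (220 + 2.8 = 222.8→223, 20 + 18.8 = 38.8→39, 60 + 15.6 = 75.6→76) → #DF274C
16%: (220 + 5.6 = 225.6→226, 20 + 37.6 = 57.6→58, 60 + 31.2 = 91.2→91) → #E23A5B
54%: (220 + 18.9 = 238.9→239, 20 + 126.9 = 146.9→147, 60 + 105.3 = 165.3→165) → #EF93A5
60%: (220 + 21 = 241→241, 20 + 141 = 161→161, 60 + 117 = 177→177) → #F1A1B1

#DF274C, #E23A5B, #EF93A5, #F1A1B1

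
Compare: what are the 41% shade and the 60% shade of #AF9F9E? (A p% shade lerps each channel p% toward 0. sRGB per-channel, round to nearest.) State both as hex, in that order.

#675E5D, #46403F

#AF9F9E is rgb(175, 159, 158).
41% shade:
  R: 175 + 0.41×(0−175) = 175 − 71.75 = 103.25 → 103
  G: 159 + 0.41×(0−159) = 159 − 65.19 = 93.81 → 94
  B: 158 − 64.78 = 93.22 → 93
  → #675E5D
60% shade:
  R: 175 + 0.6×(0−175) = 175 − 105 = 70 → 70
  G: 159 + 0.6×(0−159) = 159 − 95.4 = 63.6 → 64
  B: 158 + 0.6×(0−158) = 158 − 94.8 = 63.2 → 63
  → #46403F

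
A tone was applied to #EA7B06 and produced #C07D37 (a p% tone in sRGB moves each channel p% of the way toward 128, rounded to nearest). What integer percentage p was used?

40%

#EA7B06 is rgb(234, 123, 6); #C07D37 is rgb(192, 125, 55).
On the B channel (widest range): 55 ≈ 6 + (p/100)(128 − 6), so p ≈ 100×(55 − 6)/(128 − 6) = 4900/122 = 40.16.
p = 40 reproduces all three channels after rounding.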